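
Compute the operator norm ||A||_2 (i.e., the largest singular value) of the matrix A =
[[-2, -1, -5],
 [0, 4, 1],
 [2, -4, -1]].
||A||_2 ≈ 6.5836 (= sqrt(largest eigenvalue of A^T A))

||A||_2 = sigma_max(A) = sqrt(lambda_max(A^T A)). Form the symmetric matrix M = A^T A =
[[8, -6, 8],
 [-6, 33, 13],
 [8, 13, 27]].
Its characteristic polynomial (trace, sum of principal 2x2 minors, determinant of M give the coefficients) is
  p(λ) = det(λ I - M) = λ^3 - 68λ^2 + 1102λ - 1444.
No integer candidate from the rational root theorem (±divisors of 1444) is a root, so the roots are irrational. The cubic discriminant is Δ = 337589872 > 0, so there are three distinct real roots. p(1) = -409 and p(2) = 496 have opposite signs, so a root lies in (1, 2); Newton's method refines it to λ ≈ 1.4347. p(23) = 97 and p(24) = -340 have opposite signs, so a root lies in (23, 24); Newton's method refines it to λ ≈ 23.2211. p(43) = -283 and p(44) = 580 have opposite signs, so a root lies in (43, 44); Newton's method refines it to λ ≈ 43.3442. Check (Vieta): the three roots sum to 68, matching tr M = 68.
So the eigenvalues of A^T A are ≈ 1.4347, 23.2211, 43.3442 (all ≥ 0, as they must be for A^T A). The largest is λ_max ≈ 43.3442, hence ||A||_2 = sqrt(λ_max) ≈ 6.5836.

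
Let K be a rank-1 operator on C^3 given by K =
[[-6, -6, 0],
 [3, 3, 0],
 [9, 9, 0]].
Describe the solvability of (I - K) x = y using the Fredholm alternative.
(I - K) is invertible (det(I - K) = 4 ≠ 0), so for every y in C^3 the equation (I - K) x = y has a unique solution.

K has rank 1, so it is an outer product K = u v^T: every row of K is a multiple of one row vector. Reading off the entries, u = (-2, 1, 3) and v = (3, 3, 0) (row i of K equals u_i·v^T). A rank-one matrix u v^T satisfies K u = u (v·u) and kills the (2)-dimensional subspace v^⊥, so its characteristic polynomial is lambda^2 (lambda - v·u) with v·u = tr K = -3. Hence the eigenvalues of I - K are 1 (multiplicity 2) and 1 - (-3) = 4, so det(I - K) = 4. (Direct check: I - K =
[[7, 6, 0],
 [-3, -2, 0],
 [-9, -9, 1]]
has determinant 4.) The finite-dimensional Fredholm alternative says: either (I - K) is invertible, or ker(I - K) ≠ {0} and then range(I - K) = ker((I - K)^*)^⊥, with dim ker(I - K) = dim ker((I - K)^*). Since det(I - K) ≠ 0, 1 is not an eigenvalue of K and ker(I - K) = {0}, so we are in the first case: for every y there is a unique x = (I - K)^(-1) y. Explicitly, by the Sherman–Morrison formula, (I - u v^T)^(-1) = I + u v^T/(1 - v·u), i.e. (I - K)^(-1) = I + K/(4).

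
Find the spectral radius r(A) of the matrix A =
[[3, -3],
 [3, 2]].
r(A) = sqrt(15) ≈ 3.873

The eigenvalues of A are the roots of its characteristic polynomial. With M = A (coefficients from the trace and determinant):
  p(λ) = det(λ I - M) = λ^2 - 5λ + 15.
For λ^2 - 5λ + 15 the discriminant is -35. It is negative, so the roots are the complex-conjugate pair λ = 5/2 ± (sqrt(35)/2) i ≈ 2.5 ± 2.958i. For a conjugate pair the product of the roots equals the constant term, so |λ|^2 = 15 and |λ| = sqrt(15) ≈ 3.873.
Thus the eigenvalues (to 4 decimals) are 2.5 ± 2.958i (modulus 3.873). The spectral radius is the largest modulus: r(A) = sqrt(15) ≈ 3.873. (Cross-check: r(A) ≤ ||A||_2 ≈ 4.4051; equality holds whenever A is normal, though it can also hold for some non-normal A.)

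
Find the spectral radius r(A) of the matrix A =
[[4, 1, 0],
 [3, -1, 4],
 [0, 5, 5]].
r(A) ≈ 7.5823

The eigenvalues of A are the roots of its characteristic polynomial. With M = A (coefficients from the trace, the sum of principal 2x2 minors, and det A):
  p(λ) = det(λ I - M) = λ^3 - 8λ^2 - 12λ + 115.
No integer candidate from the rational root theorem (±divisors of 115) is a root, so the roots are irrational. The cubic discriminant is Δ = 93293 > 0, so there are three distinct real roots. p(-4) = -29 and p(-3) = 52 have opposite signs, so a root lies in (-4, -3); Newton's method refines it to λ ≈ -3.6912. p(4) = 3 and p(5) = -20 have opposite signs, so a root lies in (4, 5); Newton's method refines it to λ ≈ 4.1089. p(7) = -18 and p(8) = 19 have opposite signs, so a root lies in (7, 8); Newton's method refines it to λ ≈ 7.5823. Check (Vieta): the three roots sum to 8, matching tr M = 8.
Thus the eigenvalues (to 4 decimals) are -3.6912 (modulus 3.6912); 4.1089 (modulus 4.1089); 7.5823 (modulus 7.5823). The spectral radius is the largest modulus: r(A) ≈ 7.5823. (Cross-check: r(A) ≤ ||A||_2 ≈ 7.7016; equality holds whenever A is normal, though it can also hold for some non-normal A.)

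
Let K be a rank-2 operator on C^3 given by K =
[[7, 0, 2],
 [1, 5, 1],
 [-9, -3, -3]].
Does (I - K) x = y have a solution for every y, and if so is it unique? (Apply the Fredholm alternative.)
(I - K) is invertible (det(I - K) = 12 ≠ 0), so for every y in C^3 the equation (I - K) x = y has a unique solution.

K has rank 2 and factors as K = U V^T = u1 v1^T + u2 v2^T with u1 = (-1, 2, 0), v1 = (-1, 2, 0), u2 = (2, 1, -3), v2 = (3, 1, 1) (multiplying out reproduces the displayed K). The nonzero eigenvalues of U V^T coincide with those of the 2 x 2 matrix G = V^T U = [[v1·u1, v1·u2], [v2·u1, v2·u2]] = [[5, 0], [-1, 4]], and by the Sylvester determinant identity det(I_3 - U V^T) = det(I_2 - V^T U) = det([[-4, 0], [1, -3]]) = (-4)(-3) - (0)(1) = 12. (Direct check: I - K =
[[-6, 0, -2],
 [-1, -4, -1],
 [9, 3, 4]]
has determinant 12.) The finite-dimensional Fredholm alternative says: either (I - K) is invertible, or ker(I - K) ≠ {0} and then range(I - K) = ker((I - K)^*)^⊥, with dim ker(I - K) = dim ker((I - K)^*). Since det(I - K) ≠ 0, 1 is not an eigenvalue of K and ker(I - K) = {0}, so we are in the first case: for every y there is a unique x = (I - K)^(-1) y. (Explicitly, by the Woodbury identity, (I - U V^T)^(-1) = I + U (I_2 - G)^(-1) V^T.)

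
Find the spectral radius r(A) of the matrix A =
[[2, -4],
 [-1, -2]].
r(A) = sqrt(32)/2 ≈ 2.8284

The eigenvalues of A are the roots of its characteristic polynomial. With M = A (coefficients from the trace and determinant):
  p(λ) = det(λ I - M) = λ^2 - 8.
For λ^2 - 8 the discriminant is 32. It is nonnegative but not a perfect square, so the roots are real and irrational: λ = ± sqrt(32)/2 ≈ 2.8284, -2.8284.
Thus the eigenvalues (to 4 decimals) are 2.8284 (modulus 2.8284); -2.8284 (modulus 2.8284). The spectral radius is the largest modulus: r(A) = sqrt(32)/2 ≈ 2.8284. (Cross-check: r(A) ≤ ||A||_2 ≈ 4.7016; equality holds whenever A is normal, though it can also hold for some non-normal A.)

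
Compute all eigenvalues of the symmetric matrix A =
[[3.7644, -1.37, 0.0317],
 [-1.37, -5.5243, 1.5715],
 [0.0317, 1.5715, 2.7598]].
sigma(A) ≈ {-6, 3, 4}

A is real symmetric, so its spectrum consists of real eigenvalues. Expanding the characteristic polynomial of the displayed matrix gives
  det(λ I - A) = p(λ) = λ^3 + (-1)λ^2 + (-30)λ + (72).
Solving p(λ) = 0 yields eigenvalues ≈ -6, 3, 4. (A is shown rounded to 4 decimals, so these recover the underlying integer eigenvalues to within that precision.)
Verification: the trace of A = 1 equals the sum of eigenvalues 1, and det(A) ≈ -71.9993 matches the eigenvalue product -72.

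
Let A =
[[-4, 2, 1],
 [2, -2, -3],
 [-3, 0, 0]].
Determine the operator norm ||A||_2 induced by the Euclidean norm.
||A||_2 ≈ 6.2994 (= sqrt(largest eigenvalue of A^T A))

||A||_2 = sigma_max(A) = sqrt(lambda_max(A^T A)). Form the symmetric matrix M = A^T A =
[[29, -12, -10],
 [-12, 8, 8],
 [-10, 8, 10]].
Its characteristic polynomial (trace, sum of principal 2x2 minors, determinant of M give the coefficients) is
  p(λ) = det(λ I - M) = λ^3 - 47λ^2 + 294λ - 144.
No integer candidate from the rational root theorem (±divisors of 144) is a root, so the roots are irrational. The cubic discriminant is Δ = 64742724 > 0, so there are three distinct real roots. p(0) = -144 and p(1) = 104 have opposite signs, so a root lies in (0, 1); Newton's method refines it to λ ≈ 0.535. p(6) = 144 and p(7) = -46 have opposite signs, so a root lies in (6, 7); Newton's method refines it to λ ≈ 6.7823. p(39) = -846 and p(40) = 416 have opposite signs, so a root lies in (39, 40); Newton's method refines it to λ ≈ 39.6827. Check (Vieta): the three roots sum to 47, matching tr M = 47.
So the eigenvalues of A^T A are ≈ 0.535, 6.7823, 39.6827 (all ≥ 0, as they must be for A^T A). The largest is λ_max ≈ 39.6827, hence ||A||_2 = sqrt(λ_max) ≈ 6.2994.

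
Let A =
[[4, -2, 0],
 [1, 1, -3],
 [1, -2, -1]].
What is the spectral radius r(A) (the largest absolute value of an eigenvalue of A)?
r(A) = (1 + sqrt(33))/2 ≈ 3.3723

The eigenvalues of A are the roots of its characteristic polynomial. With M = A (coefficients from the trace, the sum of principal 2x2 minors, and det A):
  p(λ) = det(λ I - M) = λ^3 - 4λ^2 - 5λ + 24.
By the rational root theorem any rational root is an integer divisor of 24. Testing λ = 3: p(3) = 27 - 36 - 15 + 24 = 0, so λ = 3 is a root. Dividing out (λ - 3) leaves p(λ) = (λ - 3)(λ^2 - λ - 8). For λ^2 - λ - 8 the discriminant is 33. It is nonnegative but not a perfect square, so the roots are real and irrational: λ = (1 ± sqrt(33))/2 ≈ 3.3723, -2.3723.
Thus the eigenvalues (to 4 decimals) are 3.3723 (modulus 3.3723); -2.3723 (modulus 2.3723); 3 (modulus 3). The spectral radius is the largest modulus: r(A) = (1 + sqrt(33))/2 ≈ 3.3723. (Cross-check: r(A) ≤ ||A||_2 ≈ 4.9157; equality holds whenever A is normal, though it can also hold for some non-normal A.)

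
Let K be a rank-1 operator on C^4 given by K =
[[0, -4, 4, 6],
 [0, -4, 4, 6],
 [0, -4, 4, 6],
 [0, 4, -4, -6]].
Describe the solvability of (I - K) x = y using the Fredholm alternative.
(I - K) is invertible (det(I - K) = 7 ≠ 0), so for every y in C^4 the equation (I - K) x = y has a unique solution.

K has rank 1, so it is an outer product K = u v^T: every row of K is a multiple of one row vector. Reading off the entries, u = (-2, -2, -2, 2) and v = (0, 2, -2, -3) (row i of K equals u_i·v^T). A rank-one matrix u v^T satisfies K u = u (v·u) and kills the (3)-dimensional subspace v^⊥, so its characteristic polynomial is lambda^3 (lambda - v·u) with v·u = tr K = -6. Hence the eigenvalues of I - K are 1 (multiplicity 3) and 1 - (-6) = 7, so det(I - K) = 7. (Direct check: I - K =
[[1, 4, -4, -6],
 [0, 5, -4, -6],
 [0, 4, -3, -6],
 [0, -4, 4, 7]]
has determinant 7.) The finite-dimensional Fredholm alternative says: either (I - K) is invertible, or ker(I - K) ≠ {0} and then range(I - K) = ker((I - K)^*)^⊥, with dim ker(I - K) = dim ker((I - K)^*). Since det(I - K) ≠ 0, 1 is not an eigenvalue of K and ker(I - K) = {0}, so we are in the first case: for every y there is a unique x = (I - K)^(-1) y. Explicitly, by the Sherman–Morrison formula, (I - u v^T)^(-1) = I + u v^T/(1 - v·u), i.e. (I - K)^(-1) = I + K/(7).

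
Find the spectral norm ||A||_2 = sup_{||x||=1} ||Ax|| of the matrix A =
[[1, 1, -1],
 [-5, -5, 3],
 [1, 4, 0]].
||A||_2 ≈ 8.567 (= sqrt(largest eigenvalue of A^T A))

||A||_2 = sigma_max(A) = sqrt(lambda_max(A^T A)). Form the symmetric matrix M = A^T A =
[[27, 30, -16],
 [30, 42, -16],
 [-16, -16, 10]].
Its characteristic polynomial (trace, sum of principal 2x2 minors, determinant of M give the coefficients) is
  p(λ) = det(λ I - M) = λ^3 - 79λ^2 + 412λ - 36.
No integer candidate from the rational root theorem (±divisors of 36) is a root, so the roots are irrational. The cubic discriminant is Δ = 729692688 > 0, so there are three distinct real roots. p(0) = -36 and p(1) = 298 have opposite signs, so a root lies in (0, 1); Newton's method refines it to λ ≈ 0.0889. p(5) = 174 and p(6) = -192 have opposite signs, so a root lies in (5, 6); Newton's method refines it to λ ≈ 5.518. p(73) = -1934 and p(74) = 3072 have opposite signs, so a root lies in (73, 74); Newton's method refines it to λ ≈ 73.3931. Check (Vieta): the three roots sum to 79, matching tr M = 79.
So the eigenvalues of A^T A are ≈ 0.0889, 5.518, 73.3931 (all ≥ 0, as they must be for A^T A). The largest is λ_max ≈ 73.3931, hence ||A||_2 = sqrt(λ_max) ≈ 8.567.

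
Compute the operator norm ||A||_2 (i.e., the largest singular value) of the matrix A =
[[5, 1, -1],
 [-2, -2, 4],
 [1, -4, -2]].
||A||_2 ≈ 6.4939 (= sqrt(largest eigenvalue of A^T A))

||A||_2 = sigma_max(A) = sqrt(lambda_max(A^T A)). Form the symmetric matrix M = A^T A =
[[30, 5, -15],
 [5, 21, -1],
 [-15, -1, 21]].
Its characteristic polynomial (trace, sum of principal 2x2 minors, determinant of M give the coefficients) is
  p(λ) = det(λ I - M) = λ^3 - 72λ^2 + 1450λ - 8100.
No integer candidate from the rational root theorem (±divisors of 8100) is a root, so the roots are irrational. The cubic discriminant is Δ = 61674800 > 0, so there are three distinct real roots. p(9) = -153 and p(10) = 200 have opposite signs, so a root lies in (9, 10); Newton's method refines it to λ ≈ 9.4037. p(20) = 100 and p(21) = -141 have opposite signs, so a root lies in (20, 21); Newton's method refines it to λ ≈ 20.4257. p(42) = -120 and p(43) = 629 have opposite signs, so a root lies in (42, 43); Newton's method refines it to λ ≈ 42.1706. Check (Vieta): the three roots sum to 72, matching tr M = 72.
So the eigenvalues of A^T A are ≈ 9.4037, 20.4257, 42.1706 (all ≥ 0, as they must be for A^T A). The largest is λ_max ≈ 42.1706, hence ||A||_2 = sqrt(λ_max) ≈ 6.4939.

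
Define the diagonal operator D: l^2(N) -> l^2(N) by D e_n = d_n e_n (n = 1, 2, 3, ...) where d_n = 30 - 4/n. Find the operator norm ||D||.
||D|| = 30

For a diagonal operator on l^2 with entries d_n, ||D|| = sup_n |d_n|. Here d_1 = 26, d_2 = 28, ..., and d_n = 30 - 4/n increases monotonically toward 30. All terms lie in [26, 30), so |d_n| = d_n and the supremum is the limit 30, which is not attained by any individual d_n. Hence ||D|| = 30.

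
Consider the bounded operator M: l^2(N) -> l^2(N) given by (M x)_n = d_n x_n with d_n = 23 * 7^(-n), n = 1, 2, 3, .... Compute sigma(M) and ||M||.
sigma(M) = {23 * 7^(-n) : n ≥ 1} ∪ {0}; ||M|| = 23/7

A bounded diagonal operator on l^2 with diagonal entries d_n has spectrum equal to the closure of {d_n : n ≥ 1}: every d_n is an eigenvalue (with eigenvector e_n), so {d_n} ⊂ sigma(M); the spectrum is closed, so its closure is too; and for lambda not in the closure, (M - lambda I) has bounded inverse (the diagonal entries 1/(d_n - lambda) are bounded). For our sequence d_n = 23 * 7^(-n), n = 1, 2, 3, ...:
  - {d_n} = {23 * 7^(-n) : n ≥ 1}; the only limit point is 0
  - closure = {23 * 7^(-n) : n ≥ 1} ∪ {0}
For the norm: a diagonal operator has ||M|| = sup_n |d_n|. Here d_n = 23 * 7^(-n) is positive and decreasing, so sup_n |d_n| = d_1 = 23/7. So ||M|| = 23/7.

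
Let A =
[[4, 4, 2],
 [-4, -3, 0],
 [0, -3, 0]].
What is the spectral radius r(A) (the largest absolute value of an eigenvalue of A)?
r(A) ≈ 2.9602

The eigenvalues of A are the roots of its characteristic polynomial. With M = A (coefficients from the trace, the sum of principal 2x2 minors, and det A):
  p(λ) = det(λ I - M) = λ^3 - λ^2 + 4λ - 24.
No integer candidate from the rational root theorem (±divisors of 24) is a root, so the roots are irrational. The cubic discriminant is Δ = -14160 < 0, so there is one real root and a complex-conjugate pair. p(2) = -12 and p(3) = 6 have opposite signs, so a root lies in (2, 3); Newton's method refines it to λ ≈ 2.7389. Dividing out (λ - (2.7389)) leaves approximately λ^2 + 1.7389λ + 8.7627. For λ^2 + 1.7389λ + 8.7627 the discriminant is -32.0269. It is negative, so the remaining roots are the complex-conjugate pair λ ≈ -0.8694 ± 2.8296i. Their product equals the constant term, so |λ|^2 ≈ 8.7627 and |λ| ≈ 2.9602.
Thus the eigenvalues (to 4 decimals) are 2.7389 (modulus 2.7389); -0.8694 ± 2.8296i (modulus 2.9602). The spectral radius is the largest modulus: r(A) ≈ 2.9602. (Cross-check: r(A) ≤ ||A||_2 ≈ 7.9486; equality holds whenever A is normal, though it can also hold for some non-normal A.)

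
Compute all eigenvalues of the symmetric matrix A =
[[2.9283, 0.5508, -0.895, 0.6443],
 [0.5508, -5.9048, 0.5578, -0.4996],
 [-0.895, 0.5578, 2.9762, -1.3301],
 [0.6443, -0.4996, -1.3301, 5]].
sigma(A) ≈ {-6, 2, 3, 6}

A is real symmetric, so its spectrum consists of real eigenvalues. Expanding the characteristic polynomial of the displayed matrix gives
  det(λ I - A) = p(λ) = λ^4 + (-5)λ^3 + (-30)λ^2 + (179.9987)λ + (-215.9936).
Solving p(λ) = 0 yields eigenvalues ≈ -6, 2, 3, 6. (A is shown rounded to 4 decimals, so these recover the underlying integer eigenvalues to within that precision.)
Verification: the trace of A = 5 equals the sum of eigenvalues 5, and det(A) ≈ -215.9936 matches the eigenvalue product -216.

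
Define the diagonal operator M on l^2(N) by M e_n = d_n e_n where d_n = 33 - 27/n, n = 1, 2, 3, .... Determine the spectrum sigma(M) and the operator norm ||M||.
sigma(M) = {33 - 27/n : n ≥ 1} ∪ {33}; ||M|| = 33

A bounded diagonal operator on l^2 with diagonal entries d_n has spectrum equal to the closure of {d_n : n ≥ 1}: every d_n is an eigenvalue (with eigenvector e_n), so {d_n} ⊂ sigma(M); the spectrum is closed, so its closure is too; and for lambda not in the closure, (M - lambda I) has bounded inverse (the diagonal entries 1/(d_n - lambda) are bounded). For our sequence d_n = 33 - 27/n, n = 1, 2, 3, ...:
  - {d_n} = {33 - 27/n : n ≥ 1}; the only limit point is 33
  - closure = {33 - 27/n : n ≥ 1} ∪ {33}
For the norm: a diagonal operator has ||M|| = sup_n |d_n|. Here d_n = 33 - 27/n increases monotonically from d_1 = 6 toward 33, with all terms in [6, 33); so sup_n |d_n| = 33 (the supremum is the limit, not attained). So ||M|| = 33.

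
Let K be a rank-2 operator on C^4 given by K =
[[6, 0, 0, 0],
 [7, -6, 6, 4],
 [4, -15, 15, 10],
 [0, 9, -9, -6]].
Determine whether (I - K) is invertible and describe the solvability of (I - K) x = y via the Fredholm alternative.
(I - K) is invertible (det(I - K) = 10 ≠ 0), so for every y in C^4 the equation (I - K) x = y has a unique solution.

K has rank 2 and factors as K = U V^T = u1 v1^T + u2 v2^T with u1 = (-2, -3, -3, 1), v1 = (-2, 3, -3, -2), u2 = (-2, -1, 2, -2), v2 = (-1, -3, 3, 2) (multiplying out reproduces the displayed K). The nonzero eigenvalues of U V^T coincide with those of the 2 x 2 matrix G = V^T U = [[v1·u1, v1·u2], [v2·u1, v2·u2]] = [[2, -1], [4, 7]], and by the Sylvester determinant identity det(I_4 - U V^T) = det(I_2 - V^T U) = det([[-1, 1], [-4, -6]]) = (-1)(-6) - (1)(-4) = 10. (Direct check: I - K =
[[-5, 0, 0, 0],
 [-7, 7, -6, -4],
 [-4, 15, -14, -10],
 [0, -9, 9, 7]]
has determinant 10.) The finite-dimensional Fredholm alternative says: either (I - K) is invertible, or ker(I - K) ≠ {0} and then range(I - K) = ker((I - K)^*)^⊥, with dim ker(I - K) = dim ker((I - K)^*). Since det(I - K) ≠ 0, 1 is not an eigenvalue of K and ker(I - K) = {0}, so we are in the first case: for every y there is a unique x = (I - K)^(-1) y. (Explicitly, by the Woodbury identity, (I - U V^T)^(-1) = I + U (I_2 - G)^(-1) V^T.)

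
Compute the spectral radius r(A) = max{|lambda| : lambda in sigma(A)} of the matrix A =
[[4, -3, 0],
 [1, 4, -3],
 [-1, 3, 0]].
r(A) ≈ 4.2923

The eigenvalues of A are the roots of its characteristic polynomial. With M = A (coefficients from the trace, the sum of principal 2x2 minors, and det A):
  p(λ) = det(λ I - M) = λ^3 - 8λ^2 + 28λ - 27.
No integer candidate from the rational root theorem (±divisors of 27) is a root, so the roots are irrational. The cubic discriminant is Δ = -3747 < 0, so there is one real root and a complex-conjugate pair. p(1) = -6 and p(2) = 5 have opposite signs, so a root lies in (1, 2); Newton's method refines it to λ ≈ 1.4655. Dividing out (λ - (1.4655)) leaves approximately λ^2 - 6.5345λ + 18.4237. For λ^2 - 6.5345λ + 18.4237 the discriminant is -30.995. It is negative, so the remaining roots are the complex-conjugate pair λ ≈ 3.2672 ± 2.7837i. Their product equals the constant term, so |λ|^2 ≈ 18.4237 and |λ| ≈ 4.2923.
Thus the eigenvalues (to 4 decimals) are 1.4655 (modulus 1.4655); 3.2672 ± 2.7837i (modulus 4.2923). The spectral radius is the largest modulus: r(A) ≈ 4.2923. (Cross-check: r(A) ≤ ||A||_2 ≈ 6.511; equality holds whenever A is normal, though it can also hold for some non-normal A.)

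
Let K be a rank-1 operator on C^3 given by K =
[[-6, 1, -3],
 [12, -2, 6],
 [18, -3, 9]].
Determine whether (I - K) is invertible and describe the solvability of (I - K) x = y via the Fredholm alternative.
(I - K) is singular (det(I - K) = 0, i.e. 1 ∈ sigma(K)). (I - K) x = y is solvable iff y ⊥ ker((I - K)^*) = span{(-6, 1, -3)}, i.e. iff -6y_1 + y_2 - 3y_3 = 0. When solvable, the solutions are x = y + c·(1, -2, -3), c arbitrary (ker(I - K) = span{(1, -2, -3)}, dimension 1).

K has rank 1, so it is an outer product K = u v^T: every row of K is a multiple of one row vector. Reading off the entries, u = (1, -2, -3) and v = (-6, 1, -3) (row i of K equals u_i·v^T). A rank-one matrix u v^T satisfies K u = u (v·u) and kills the (2)-dimensional subspace v^⊥, so its characteristic polynomial is lambda^2 (lambda - v·u) with v·u = tr K = 1. Hence the eigenvalues of I - K are 1 (multiplicity 2) and 1 - (1) = 0, so det(I - K) = 0. (Direct check: I - K =
[[7, -1, 3],
 [-12, 3, -6],
 [-18, 3, -8]]
has determinant 0.) So 1 is an eigenvalue of K and (I - K) is not invertible. The finite-dimensional Fredholm alternative says: either (I - K) is invertible, or ker(I - K) ≠ {0} and then range(I - K) = ker((I - K)^*)^⊥, with dim ker(I - K) = dim ker((I - K)^*). We are in the second case, so we need both kernels. Kernel of I - K: (I - K) u = u - u (v·u) = u - u = 0, so ker(I - K) = span{u} = span{(1, -2, -3)} (it is exactly 1-dimensional because rank(I - K) = 2). Kernel of the adjoint: K is real, so (I - K)^* = I - K^T = I - v u^T, and (I - v u^T) v = v - v (u·v) = 0; hence ker((I - K)^*) = span{v} = span{(-6, 1, -3)}. Therefore (I - K) x = y is solvable iff <y, v> = 0, i.e. iff -6y_1 + y_2 - 3y_3 = 0. When this holds, K y = u (v·y) = 0, so (I - K) y = y and x = y is a particular solution; the full solution set is the line x = y + c·u = y + c·(1, -2, -3), c ∈ C.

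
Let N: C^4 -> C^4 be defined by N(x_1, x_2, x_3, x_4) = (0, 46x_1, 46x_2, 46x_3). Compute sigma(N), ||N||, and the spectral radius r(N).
sigma(N) = {0}; ||N|| = 46; r(N) = 0. (N is nilpotent with N^4 = 0.)

On C^4, N is a strictly lower-triangular matrix with 46 on the subdiagonal and zeros elsewhere, so its characteristic polynomial is lambda^4 and every eigenvalue is 0: sigma(N) = {0}. For the operator norm, N e_i = 46e_{i+1} for i = 1, ..., 3 and N e_4 = 0, so the singular values of N are 46 (with multiplicity 3) and 0; hence ||N|| = 46. The spectral radius r(N) = max|lambda| = 0. Note ||N|| > r(N) — characteristic of non-normal nilpotent operators. Indeed N^4 = 0.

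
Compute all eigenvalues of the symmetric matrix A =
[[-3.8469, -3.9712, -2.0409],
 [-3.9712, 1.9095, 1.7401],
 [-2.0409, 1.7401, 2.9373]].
sigma(A) ≈ {-6, 1, 6}

A is real symmetric, so its spectrum consists of real eigenvalues. Expanding the characteristic polynomial of the displayed matrix gives
  det(λ I - A) = p(λ) = λ^3 + (-1)λ^2 + (-36)λ + (35.9978).
Solving p(λ) = 0 yields eigenvalues ≈ -6, 1, 6. (A is shown rounded to 4 decimals, so these recover the underlying integer eigenvalues to within that precision.)
Verification: the trace of A = 1 equals the sum of eigenvalues 1, and det(A) ≈ -35.9978 matches the eigenvalue product -36.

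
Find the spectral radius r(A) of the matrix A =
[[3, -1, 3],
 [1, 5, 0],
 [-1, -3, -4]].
r(A) ≈ 3.9529

The eigenvalues of A are the roots of its characteristic polynomial. With M = A (coefficients from the trace, the sum of principal 2x2 minors, and det A):
  p(λ) = det(λ I - M) = λ^3 - 4λ^2 - 13λ + 58.
No integer candidate from the rational root theorem (±divisors of 58) is a root, so the roots are irrational. The cubic discriminant is Δ = -10200 < 0, so there is one real root and a complex-conjugate pair. p(-4) = -18 and p(-3) = 34 have opposite signs, so a root lies in (-4, -3); Newton's method refines it to λ ≈ -3.7119. Dividing out (λ - (-3.7119)) leaves approximately λ^2 - 7.7119λ + 15.6255. For λ^2 - 7.7119λ + 15.6255 the discriminant is -3.0291. It is negative, so the remaining roots are the complex-conjugate pair λ ≈ 3.8559 ± 0.8702i. Their product equals the constant term, so |λ|^2 ≈ 15.6255 and |λ| ≈ 3.9529.
Thus the eigenvalues (to 4 decimals) are -3.7119 (modulus 3.7119); 3.8559 ± 0.8702i (modulus 3.9529). The spectral radius is the largest modulus: r(A) ≈ 3.9529. (Cross-check: r(A) ≤ ||A||_2 ≈ 6.6509; equality holds whenever A is normal, though it can also hold for some non-normal A.)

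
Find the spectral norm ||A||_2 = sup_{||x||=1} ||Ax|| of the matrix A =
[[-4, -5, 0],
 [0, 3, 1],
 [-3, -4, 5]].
||A||_2 ≈ 9.0035 (= sqrt(largest eigenvalue of A^T A))

||A||_2 = sigma_max(A) = sqrt(lambda_max(A^T A)). Form the symmetric matrix M = A^T A =
[[25, 32, -15],
 [32, 50, -17],
 [-15, -17, 26]].
Its characteristic polynomial (trace, sum of principal 2x2 minors, determinant of M give the coefficients) is
  p(λ) = det(λ I - M) = λ^3 - 101λ^2 + 1662λ - 3721.
No integer candidate from the rational root theorem (±divisors of 3721) is a root, so the roots are irrational. The cubic discriminant is Δ = 5348476177 > 0, so there are three distinct real roots. p(2) = -793 and p(3) = 383 have opposite signs, so a root lies in (2, 3); Newton's method refines it to λ ≈ 2.6564. p(17) = 257 and p(18) = -697 have opposite signs, so a root lies in (17, 18); Newton's method refines it to λ ≈ 17.2797. p(81) = -319 and p(82) = 4807 have opposite signs, so a root lies in (81, 82); Newton's method refines it to λ ≈ 81.0639. Check (Vieta): the three roots sum to 101, matching tr M = 101.
So the eigenvalues of A^T A are ≈ 2.6564, 17.2797, 81.0639 (all ≥ 0, as they must be for A^T A). The largest is λ_max ≈ 81.0639, hence ||A||_2 = sqrt(λ_max) ≈ 9.0035.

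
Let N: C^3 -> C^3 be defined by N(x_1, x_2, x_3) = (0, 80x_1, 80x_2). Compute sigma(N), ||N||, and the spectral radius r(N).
sigma(N) = {0}; ||N|| = 80; r(N) = 0. (N is nilpotent with N^3 = 0.)

On C^3, N is a strictly lower-triangular matrix with 80 on the subdiagonal and zeros elsewhere, so its characteristic polynomial is lambda^3 and every eigenvalue is 0: sigma(N) = {0}. For the operator norm, N e_i = 80e_{i+1} for i = 1, ..., 2 and N e_3 = 0, so the singular values of N are 80 (with multiplicity 2) and 0; hence ||N|| = 80. The spectral radius r(N) = max|lambda| = 0. Note ||N|| > r(N) — characteristic of non-normal nilpotent operators. Indeed N^3 = 0.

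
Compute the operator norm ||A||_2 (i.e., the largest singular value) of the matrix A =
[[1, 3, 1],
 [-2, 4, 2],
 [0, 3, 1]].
||A||_2 ≈ 6.382 (= sqrt(largest eigenvalue of A^T A))

||A||_2 = sigma_max(A) = sqrt(lambda_max(A^T A)). Form the symmetric matrix M = A^T A =
[[5, -5, -3],
 [-5, 34, 14],
 [-3, 14, 6]].
Its characteristic polynomial (trace, sum of principal 2x2 minors, determinant of M give the coefficients) is
  p(λ) = det(λ I - M) = λ^3 - 45λ^2 + 174λ - 4.
No integer candidate from the rational root theorem (±divisors of 4) is a root, so the roots are irrational. The cubic discriminant is Δ = 39342132 > 0, so there are three distinct real roots. p(0) = -4 and p(1) = 126 have opposite signs, so a root lies in (0, 1); Newton's method refines it to λ ≈ 0.0231. p(4) = 36 and p(5) = -134 have opposite signs, so a root lies in (4, 5); Newton's method refines it to λ ≈ 4.2465. p(40) = -1044 and p(41) = 406 have opposite signs, so a root lies in (40, 41); Newton's method refines it to λ ≈ 40.7304. Check (Vieta): the three roots sum to 45, matching tr M = 45.
So the eigenvalues of A^T A are ≈ 0.0231, 4.2465, 40.7304 (all ≥ 0, as they must be for A^T A). The largest is λ_max ≈ 40.7304, hence ||A||_2 = sqrt(λ_max) ≈ 6.382.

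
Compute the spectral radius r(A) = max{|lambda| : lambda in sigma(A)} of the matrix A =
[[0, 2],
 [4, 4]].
r(A) = (4 + sqrt(48))/2 ≈ 5.4641

The eigenvalues of A are the roots of its characteristic polynomial. With M = A (coefficients from the trace and determinant):
  p(λ) = det(λ I - M) = λ^2 - 4λ - 8.
For λ^2 - 4λ - 8 the discriminant is 48. It is nonnegative but not a perfect square, so the roots are real and irrational: λ = (4 ± sqrt(48))/2 ≈ 5.4641, -1.4641.
Thus the eigenvalues (to 4 decimals) are 5.4641 (modulus 5.4641); -1.4641 (modulus 1.4641). The spectral radius is the largest modulus: r(A) = (4 + sqrt(48))/2 ≈ 5.4641. (Cross-check: r(A) ≤ ||A||_2 ≈ 5.8416; equality holds whenever A is normal, though it can also hold for some non-normal A.)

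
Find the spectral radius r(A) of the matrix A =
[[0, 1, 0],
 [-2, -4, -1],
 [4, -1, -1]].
r(A) ≈ 4.1427

The eigenvalues of A are the roots of its characteristic polynomial. With M = A (coefficients from the trace, the sum of principal 2x2 minors, and det A):
  p(λ) = det(λ I - M) = λ^3 + 5λ^2 + 5λ + 6.
No integer candidate from the rational root theorem (±divisors of 6) is a root, so the roots are irrational. The cubic discriminant is Δ = -1147 < 0, so there is one real root and a complex-conjugate pair. p(-5) = -19 and p(-4) = 2 have opposite signs, so a root lies in (-5, -4); Newton's method refines it to λ ≈ -4.1427. Dividing out (λ - (-4.1427)) leaves approximately λ^2 + 0.8573λ + 1.4483. For λ^2 + 0.8573λ + 1.4483 the discriminant is -5.0583. It is negative, so the remaining roots are the complex-conjugate pair λ ≈ -0.4287 ± 1.1245i. Their product equals the constant term, so |λ|^2 ≈ 1.4483 and |λ| ≈ 1.2035.
Thus the eigenvalues (to 4 decimals) are -4.1427 (modulus 4.1427); -0.4287 ± 1.1245i (modulus 1.2035). The spectral radius is the largest modulus: r(A) ≈ 4.1427. (Cross-check: r(A) ≤ ||A||_2 ≈ 4.8216; equality holds whenever A is normal, though it can also hold for some non-normal A.)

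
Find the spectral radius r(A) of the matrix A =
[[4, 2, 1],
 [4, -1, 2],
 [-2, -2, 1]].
r(A) = (2 + sqrt(32))/2 ≈ 3.8284

The eigenvalues of A are the roots of its characteristic polynomial. With M = A (coefficients from the trace, the sum of principal 2x2 minors, and det A):
  p(λ) = det(λ I - M) = λ^3 - 4λ^2 - 3λ + 14.
By the rational root theorem any rational root is an integer divisor of 14. Testing λ = 2: p(2) = 8 - 16 - 6 + 14 = 0, so λ = 2 is a root. Dividing out (λ - 2) leaves p(λ) = (λ - 2)(λ^2 - 2λ - 7). For λ^2 - 2λ - 7 the discriminant is 32. It is nonnegative but not a perfect square, so the roots are real and irrational: λ = (2 ± sqrt(32))/2 ≈ 3.8284, -1.8284.
Thus the eigenvalues (to 4 decimals) are 3.8284 (modulus 3.8284); -1.8284 (modulus 1.8284); 2 (modulus 2). The spectral radius is the largest modulus: r(A) = (2 + sqrt(32))/2 ≈ 3.8284. (Cross-check: r(A) ≤ ||A||_2 ≈ 6.3746; equality holds whenever A is normal, though it can also hold for some non-normal A.)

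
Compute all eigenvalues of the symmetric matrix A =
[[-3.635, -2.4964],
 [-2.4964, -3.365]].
sigma(A) ≈ {-6, -1}

A is real symmetric, so its spectrum consists of real eigenvalues. Expanding the characteristic polynomial of the displayed matrix gives
  det(λ I - A) = p(λ) = λ^2 + (7)λ + (6).
Solving p(λ) = 0 yields eigenvalues ≈ -6, -1. (A is shown rounded to 4 decimals, so these recover the underlying integer eigenvalues to within that precision.)
Verification: the trace of A = -7 equals the sum of eigenvalues -7, and det(A) ≈ 5.9998 matches the eigenvalue product 6.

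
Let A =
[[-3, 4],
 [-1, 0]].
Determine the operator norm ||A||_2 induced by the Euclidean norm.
||A||_2 = sqrt((26 + sqrt(612))/2) ≈ 5.0368 (= sqrt(largest eigenvalue of A^T A))

||A||_2 = sigma_max(A) = sqrt(lambda_max(A^T A)). Form the symmetric matrix M = A^T A =
[[10, -12],
 [-12, 16]].
Its characteristic polynomial (trace, determinant of M give the coefficients) is
  p(λ) = det(λ I - M) = λ^2 - 26λ + 16.
For λ^2 - 26λ + 16 the discriminant is 612. It is nonnegative but not a perfect square, so the roots are real and irrational: λ = (26 ± sqrt(612))/2 ≈ 25.3693, 0.6307.
So the eigenvalues of A^T A are ≈ 0.6307, 25.3693 (all ≥ 0, as they must be for A^T A). The largest is λ_max = (26 + sqrt(612))/2 ≈ 25.3693, hence ||A||_2 = sqrt(λ_max) = sqrt((26 + sqrt(612))/2) ≈ 5.0368.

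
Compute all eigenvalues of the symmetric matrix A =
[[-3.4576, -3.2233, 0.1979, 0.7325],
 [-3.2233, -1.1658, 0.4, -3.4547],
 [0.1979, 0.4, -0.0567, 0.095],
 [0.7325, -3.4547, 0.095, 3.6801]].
sigma(A) ≈ {-6, -1, 0, 6}

A is real symmetric, so its spectrum consists of real eigenvalues. Expanding the characteristic polynomial of the displayed matrix gives
  det(λ I - A) = p(λ) = λ^4 + (1)λ^3 + (-36)λ^2 + (-36)λ + (0).
Solving p(λ) = 0 yields eigenvalues ≈ -6, -1, 0, 6. (A is shown rounded to 4 decimals, so these recover the underlying integer eigenvalues to within that precision.)
Verification: the trace of A = -1 equals the sum of eigenvalues -1, and det(A) ≈ 0.0002 matches the eigenvalue product 0.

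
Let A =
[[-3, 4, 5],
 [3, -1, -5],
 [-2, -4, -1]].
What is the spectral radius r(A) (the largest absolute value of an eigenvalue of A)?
r(A) ≈ 6.3921

The eigenvalues of A are the roots of its characteristic polynomial. With M = A (coefficients from the trace, the sum of principal 2x2 minors, and det A):
  p(λ) = det(λ I - M) = λ^3 + 5λ^2 - 15λ - 39.
No integer candidate from the rational root theorem (±divisors of 39) is a root, so the roots are irrational. The cubic discriminant is Δ = 50208 > 0, so there are three distinct real roots. p(-7) = -32 and p(-6) = 15 have opposite signs, so a root lies in (-7, -6); Newton's method refines it to λ ≈ -6.3921. p(-2) = 3 and p(-1) = -20 have opposite signs, so a root lies in (-2, -1); Newton's method refines it to λ ≈ -1.8702. p(3) = -12 and p(4) = 45 have opposite signs, so a root lies in (3, 4); Newton's method refines it to λ ≈ 3.2623. Check (Vieta): the three roots sum to -5, matching tr M = -5.
Thus the eigenvalues (to 4 decimals) are -6.3921 (modulus 6.3921); -1.8702 (modulus 1.8702); 3.2623 (modulus 3.2623). The spectral radius is the largest modulus: r(A) ≈ 6.3921. (Cross-check: r(A) ≤ ||A||_2 ≈ 9.1731; equality holds whenever A is normal, though it can also hold for some non-normal A.)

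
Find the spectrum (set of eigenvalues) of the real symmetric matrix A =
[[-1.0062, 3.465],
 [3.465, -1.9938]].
sigma(A) ≈ {-5, 2}

A is real symmetric, so its spectrum consists of real eigenvalues. Expanding the characteristic polynomial of the displayed matrix gives
  det(λ I - A) = p(λ) = λ^2 + (3)λ + (-10).
Solving p(λ) = 0 yields eigenvalues ≈ -5, 2. (A is shown rounded to 4 decimals, so these recover the underlying integer eigenvalues to within that precision.)
Verification: the trace of A = -3 equals the sum of eigenvalues -3, and det(A) ≈ -10.0001 matches the eigenvalue product -10.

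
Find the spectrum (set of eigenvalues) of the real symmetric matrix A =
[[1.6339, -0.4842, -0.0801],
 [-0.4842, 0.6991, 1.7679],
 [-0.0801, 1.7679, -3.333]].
sigma(A) ≈ {-4, 1, 2}

A is real symmetric, so its spectrum consists of real eigenvalues. Expanding the characteristic polynomial of the displayed matrix gives
  det(λ I - A) = p(λ) = λ^3 + (1)λ^2 + (-10)λ + (8).
Solving p(λ) = 0 yields eigenvalues ≈ -4, 1, 2. (A is shown rounded to 4 decimals, so these recover the underlying integer eigenvalues to within that precision.)
Verification: the trace of A = -1 equals the sum of eigenvalues -1, and det(A) ≈ -7.9998 matches the eigenvalue product -8.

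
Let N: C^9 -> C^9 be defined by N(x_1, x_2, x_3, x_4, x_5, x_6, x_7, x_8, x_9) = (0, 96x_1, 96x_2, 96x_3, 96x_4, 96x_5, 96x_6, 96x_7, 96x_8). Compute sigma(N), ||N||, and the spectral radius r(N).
sigma(N) = {0}; ||N|| = 96; r(N) = 0. (N is nilpotent with N^9 = 0.)

On C^9, N is a strictly lower-triangular matrix with 96 on the subdiagonal and zeros elsewhere, so its characteristic polynomial is lambda^9 and every eigenvalue is 0: sigma(N) = {0}. For the operator norm, N e_i = 96e_{i+1} for i = 1, ..., 8 and N e_9 = 0, so the singular values of N are 96 (with multiplicity 8) and 0; hence ||N|| = 96. The spectral radius r(N) = max|lambda| = 0. Note ||N|| > r(N) — characteristic of non-normal nilpotent operators. Indeed N^9 = 0.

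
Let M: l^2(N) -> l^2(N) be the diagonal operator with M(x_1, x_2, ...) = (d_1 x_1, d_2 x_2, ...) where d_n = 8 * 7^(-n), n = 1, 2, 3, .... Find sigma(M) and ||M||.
sigma(M) = {8 * 7^(-n) : n ≥ 1} ∪ {0}; ||M|| = 8/7

A bounded diagonal operator on l^2 with diagonal entries d_n has spectrum equal to the closure of {d_n : n ≥ 1}: every d_n is an eigenvalue (with eigenvector e_n), so {d_n} ⊂ sigma(M); the spectrum is closed, so its closure is too; and for lambda not in the closure, (M - lambda I) has bounded inverse (the diagonal entries 1/(d_n - lambda) are bounded). For our sequence d_n = 8 * 7^(-n), n = 1, 2, 3, ...:
  - {d_n} = {8 * 7^(-n) : n ≥ 1}; the only limit point is 0
  - closure = {8 * 7^(-n) : n ≥ 1} ∪ {0}
For the norm: a diagonal operator has ||M|| = sup_n |d_n|. Here d_n = 8 * 7^(-n) is positive and decreasing, so sup_n |d_n| = d_1 = 8/7. So ||M|| = 8/7.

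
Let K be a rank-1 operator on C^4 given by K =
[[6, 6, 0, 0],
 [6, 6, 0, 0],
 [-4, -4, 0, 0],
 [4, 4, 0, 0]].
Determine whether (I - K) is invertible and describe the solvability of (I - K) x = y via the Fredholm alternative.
(I - K) is invertible (det(I - K) = -11 ≠ 0), so for every y in C^4 the equation (I - K) x = y has a unique solution.

K has rank 1, so it is an outer product K = u v^T: every row of K is a multiple of one row vector. Reading off the entries, u = (3, 3, -2, 2) and v = (2, 2, 0, 0) (row i of K equals u_i·v^T). A rank-one matrix u v^T satisfies K u = u (v·u) and kills the (3)-dimensional subspace v^⊥, so its characteristic polynomial is lambda^3 (lambda - v·u) with v·u = tr K = 12. Hence the eigenvalues of I - K are 1 (multiplicity 3) and 1 - (12) = -11, so det(I - K) = -11. (Direct check: I - K =
[[-5, -6, 0, 0],
 [-6, -5, 0, 0],
 [4, 4, 1, 0],
 [-4, -4, 0, 1]]
has determinant -11.) The finite-dimensional Fredholm alternative says: either (I - K) is invertible, or ker(I - K) ≠ {0} and then range(I - K) = ker((I - K)^*)^⊥, with dim ker(I - K) = dim ker((I - K)^*). Since det(I - K) ≠ 0, 1 is not an eigenvalue of K and ker(I - K) = {0}, so we are in the first case: for every y there is a unique x = (I - K)^(-1) y. Explicitly, by the Sherman–Morrison formula, (I - u v^T)^(-1) = I + u v^T/(1 - v·u), i.e. (I - K)^(-1) = I + K/(-11).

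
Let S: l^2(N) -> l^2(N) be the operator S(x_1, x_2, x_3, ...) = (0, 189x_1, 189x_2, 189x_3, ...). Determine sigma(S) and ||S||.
sigma(S) = closed disk {z in C : |z| ≤ 189}; ||S|| = 189

Note S = 189·U where U is the unit right shift (U x)_k = x_{k-1} (with x_0 := 0); so ||S|| = 189||U|| and sigma(S) = 189·sigma(U). ||S x||^2 = sum_{k≥1} |189x_k|^2 = 35721||x||^2, so ||S|| = 189 and sigma(S) ⊂ {|z| ≤ 189}. For any |lambda| < 189, the equation (S - lambda I) x = 0 forces x_1 = 0, then 189x_k = lambda x_{k+1} ⇒ x = 0, so S has no eigenvalues. But (S - lambda I) is not surjective for |lambda| < 189: solving (S - lambda I) x = e_1 would require x_n proportional to (lambda/189)^(-n), which is not in l^2. So every |lambda| < 189 lies in the residual spectrum. The boundary |lambda| = 189 is in the approximate point spectrum (the spectrum is closed). Hence sigma(S) is the closed disk of radius 189.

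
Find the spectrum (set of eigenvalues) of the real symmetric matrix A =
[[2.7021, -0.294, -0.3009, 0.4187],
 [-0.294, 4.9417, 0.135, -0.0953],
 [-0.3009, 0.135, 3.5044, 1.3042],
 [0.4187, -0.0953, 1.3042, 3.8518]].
sigma(A) ≈ {2, 3, 5} (5 with multiplicity 2)

A is real symmetric, so its spectrum consists of real eigenvalues. Expanding the characteristic polynomial of the displayed matrix gives
  det(λ I - A) = p(λ) = λ^4 + (-15)λ^3 + (81)λ^2 + (-185)λ + (150).
Solving p(λ) = 0 yields eigenvalues ≈ 2, 3, 5, 5. (A is shown rounded to 4 decimals, so these recover the underlying integer eigenvalues to within that precision.)
Verification: the trace of A = 15 equals the sum of eigenvalues 15, and det(A) ≈ 150.0000 matches the eigenvalue product 150.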